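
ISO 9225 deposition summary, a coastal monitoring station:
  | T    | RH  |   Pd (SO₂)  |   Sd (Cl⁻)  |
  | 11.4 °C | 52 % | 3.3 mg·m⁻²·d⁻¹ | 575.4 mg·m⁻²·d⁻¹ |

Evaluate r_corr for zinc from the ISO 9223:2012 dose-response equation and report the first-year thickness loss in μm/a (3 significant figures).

zinc: T>10 °C ⇒ hinge -0.071·(11.4−10) = -0.0994
  SO₂ term: 0.0129·3.3^0.44·exp(0.046·52-0.0994) = 0.216
  Cl⁻ term: 0.0175·575.4^0.57·exp(0.008·52+0.085·11.4) = 2.616
  r_corr = 0.216 + 2.616 = 2.832 μm/a

r_corr = 2.83 μm/a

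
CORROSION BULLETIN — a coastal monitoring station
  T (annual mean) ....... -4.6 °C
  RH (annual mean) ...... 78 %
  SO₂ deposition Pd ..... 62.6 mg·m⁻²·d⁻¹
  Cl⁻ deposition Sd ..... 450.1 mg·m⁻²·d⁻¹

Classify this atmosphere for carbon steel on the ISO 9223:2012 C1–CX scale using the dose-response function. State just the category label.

C4

carbon steel: temperature factor f = +0.150·(-14.6) = -2.1900
  Pd branch = 1.77·Pd^0.52·e^(0.02·RH+f) = 8.102 μm/a
  Sd branch = 0.102·Sd^0.62·e^(0.033·RH+0.04·T) = 49.16 μm/a
  r_corr = 8.102 + 49.16 = 57.26 μm/a
Category bounds: 50…80 μm/a bracket r_corr ⇒ C4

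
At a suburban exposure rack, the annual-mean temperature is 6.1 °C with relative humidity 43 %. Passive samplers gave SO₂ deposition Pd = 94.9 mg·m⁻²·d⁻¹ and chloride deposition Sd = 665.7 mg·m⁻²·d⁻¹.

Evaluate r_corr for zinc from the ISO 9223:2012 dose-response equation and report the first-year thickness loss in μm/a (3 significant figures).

zinc: T≤10 °C ⇒ hinge +0.038·(6.1−10) = -0.1482
  Pd branch = 0.0129·Pd^0.44·e^(0.046·RH+f) = 0.596 μm/a
  Sd branch = 0.0175·Sd^0.57·e^(0.008·RH+0.085·T) = 1.686 μm/a
  sum: 0.596 + 1.686 → r_corr = 2.282 μm/a

r_corr = 2.28 μm/a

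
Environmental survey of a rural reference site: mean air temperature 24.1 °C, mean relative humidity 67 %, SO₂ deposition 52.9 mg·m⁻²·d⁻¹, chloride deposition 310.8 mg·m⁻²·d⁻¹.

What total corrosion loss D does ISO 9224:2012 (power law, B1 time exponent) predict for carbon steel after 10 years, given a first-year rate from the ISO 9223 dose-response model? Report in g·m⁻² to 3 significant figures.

D(10) = 2.89e+03 g·m⁻²

carbon steel: f(T) = -0.054·(T−10) [T>10 °C] = -0.7614
  sulphur-dioxide contribution → 24.86 μm/a
  chloride contribution → 85.67 μm/a
  ⇒ r_corr(carbon steel) = 110.5 μm/a
Long-term exponent b (ISO 9224 Table 2, B1) = 0.523
  D(10) = 110.5 × 10^0.523 = 110.5 × 3.334 = 368.5 μm
  Mass loss = 368.5 μm × 7.85 g/cm³ = 2893 g·m⁻²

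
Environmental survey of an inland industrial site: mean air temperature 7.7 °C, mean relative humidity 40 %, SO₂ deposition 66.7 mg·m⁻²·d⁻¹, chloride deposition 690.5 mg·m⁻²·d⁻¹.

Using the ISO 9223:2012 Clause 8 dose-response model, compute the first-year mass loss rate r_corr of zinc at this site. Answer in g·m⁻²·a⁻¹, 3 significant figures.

r_corr = 17.1 g·m⁻²·a⁻¹

zinc: temperature factor f = +0.038·(-2.3) = -0.0874
  Pd branch = 0.0129·Pd^0.44·e^(0.046·RH+f) = 0.4724 μm/a
  Cl⁻ term: 0.0175·690.5^0.57·exp(0.008·40+0.085·7.7) = 1.926
  r_corr = 0.4724 + 1.926 = 2.398 μm/a
Convert to mass loss: 2.398 μm/a × 7.14 g/cm³ = 17.12 g·m⁻²·a⁻¹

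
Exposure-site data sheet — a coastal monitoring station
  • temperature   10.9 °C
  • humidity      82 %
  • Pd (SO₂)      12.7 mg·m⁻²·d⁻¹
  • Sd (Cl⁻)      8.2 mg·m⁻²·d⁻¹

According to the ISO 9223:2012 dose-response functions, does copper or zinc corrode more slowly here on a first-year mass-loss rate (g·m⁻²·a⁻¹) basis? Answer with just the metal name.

zinc

copper: f(T) = -0.080·(T−10) [T>10 °C] = -0.0720
  SO₂ term: 0.0053·12.7^0.26·exp(0.059·82-0.0720) = 1.205
  Sd branch = 0.01025·Sd^0.27·e^(0.036·RH+0.049·T) = 0.5908 μm/a
  r_corr = 1.205 + 0.5908 = 1.796 μm/a
  mass loss = 1.796 μm/a × 8.96 g/cm³ = 16.09 g·m⁻²·a⁻¹
zinc: f(T) = -0.071·(T−10) [T>10 °C] = -0.0639
  SO₂ term: 0.0129·12.7^0.44·exp(0.046·82-0.0639) = 1.609
  Cl⁻ term: 0.0175·8.2^0.57·exp(0.008·82+0.085·10.9) = 0.2826
  r_corr = 1.609 + 0.2826 = 1.892 μm/a
  mass loss = 1.892 μm/a × 7.14 g/cm³ = 13.51 g·m⁻²·a⁻¹
Ordering by g·m⁻²·a⁻¹: copper (16.1) > zinc (13.5)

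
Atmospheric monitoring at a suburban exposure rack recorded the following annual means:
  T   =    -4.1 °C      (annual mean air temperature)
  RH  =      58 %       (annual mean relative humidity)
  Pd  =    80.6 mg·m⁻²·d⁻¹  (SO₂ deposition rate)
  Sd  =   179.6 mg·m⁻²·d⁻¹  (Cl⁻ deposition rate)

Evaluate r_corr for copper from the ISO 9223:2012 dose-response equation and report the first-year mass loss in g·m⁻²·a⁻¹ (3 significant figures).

r_corr = 3.23 g·m⁻²·a⁻¹

copper: f(T) = +0.126·(T−10) [T≤10 °C] = -1.7766
  Pd branch = 0.0053·Pd^0.26·e^(0.059·RH+f) = 0.086 μm/a
  Cl⁻ term: 0.01025·179.6^0.27·exp(0.036·58+0.049·-4.1) = 0.2748
  r_corr = 0.086 + 0.2748 = 0.3608 μm/a
Convert to mass loss: 0.3608 μm/a × 8.96 g/cm³ = 3.232 g·m⁻²·a⁻¹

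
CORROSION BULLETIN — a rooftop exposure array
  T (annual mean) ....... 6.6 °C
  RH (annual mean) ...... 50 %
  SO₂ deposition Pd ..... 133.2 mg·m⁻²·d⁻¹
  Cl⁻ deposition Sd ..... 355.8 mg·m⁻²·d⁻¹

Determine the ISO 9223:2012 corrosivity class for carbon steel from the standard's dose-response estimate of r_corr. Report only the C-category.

C4

carbon steel: temperature factor f = +0.150·(-3.4) = -0.5100
  sulphur-dioxide contribution → 36.77 μm/a
  chloride contribution → 26.4 μm/a
  total first-year rate 63.17 μm/a
63.2 μm/a falls in (50, 80] for carbon steel → category C4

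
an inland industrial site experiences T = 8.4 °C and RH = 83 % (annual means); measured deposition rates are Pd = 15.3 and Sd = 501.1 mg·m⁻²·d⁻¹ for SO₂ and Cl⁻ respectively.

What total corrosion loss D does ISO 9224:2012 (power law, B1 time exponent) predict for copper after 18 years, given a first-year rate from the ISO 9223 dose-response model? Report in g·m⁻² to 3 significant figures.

D(18) = 174 g·m⁻²

copper: T≤10 °C ⇒ hinge +0.126·(8.4−10) = -0.2016
  SO₂ term: 0.0053·15.3^0.26·exp(0.059·83-0.2016) = 1.179
  Sd branch = 0.01025·Sd^0.27·e^(0.036·RH+0.049·T) = 1.645 μm/a
  sum: 1.179 + 1.645 → r_corr = 2.824 μm/a
ISO 9224: D(t) = r_corr · t^b with b = 0.667 (copper, B1)
  D(18) = 2.824 × 18^0.667 = 2.824 × 6.875 = 19.41 μm
  Mass loss = 19.41 μm × 8.96 g/cm³ = 173.9 g·m⁻²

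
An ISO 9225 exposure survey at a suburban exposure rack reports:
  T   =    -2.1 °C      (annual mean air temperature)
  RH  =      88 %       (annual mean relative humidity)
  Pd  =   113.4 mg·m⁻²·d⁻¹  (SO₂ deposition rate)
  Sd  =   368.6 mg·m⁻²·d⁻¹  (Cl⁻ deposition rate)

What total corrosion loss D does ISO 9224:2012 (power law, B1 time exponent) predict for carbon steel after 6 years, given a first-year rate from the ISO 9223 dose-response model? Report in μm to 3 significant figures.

D(6) = 220 μm

carbon steel: temperature factor f = +0.150·(-12.1) = -1.8150
  sulphur-dioxide contribution → 19.61 μm/a
  chloride contribution → 66.77 μm/a
  total first-year rate 86.38 μm/a
ISO 9224: D(t) = r_corr · t^b with b = 0.523 (carbon steel, B1)
  D(6) = 86.38 × 6^0.523 = 86.38 × 2.553 = 220.5 μm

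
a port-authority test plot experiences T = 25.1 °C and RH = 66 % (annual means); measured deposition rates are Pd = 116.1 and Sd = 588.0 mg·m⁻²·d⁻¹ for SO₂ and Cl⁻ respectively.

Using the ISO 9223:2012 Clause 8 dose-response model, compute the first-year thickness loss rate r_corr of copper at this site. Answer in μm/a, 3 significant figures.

copper: f(T) = -0.080·(T−10) [T>10 °C] = -1.2080
  Pd branch = 0.0053·Pd^0.26·e^(0.059·RH+f) = 0.2677 μm/a
  Cl⁻ term: 0.01025·588.0^0.27·exp(0.036·66+0.049·25.1) = 2.111
  sum: 0.2677 + 2.111 → r_corr = 2.379 μm/a

r_corr = 2.38 μm/a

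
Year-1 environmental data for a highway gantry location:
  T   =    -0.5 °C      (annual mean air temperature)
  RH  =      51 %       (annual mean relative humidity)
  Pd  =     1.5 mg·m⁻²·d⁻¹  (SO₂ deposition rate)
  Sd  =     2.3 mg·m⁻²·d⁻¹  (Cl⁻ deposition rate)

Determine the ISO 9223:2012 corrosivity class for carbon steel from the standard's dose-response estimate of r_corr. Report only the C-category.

carbon steel: temperature factor f = +0.150·(-10.5) = -1.5750
  Pd branch = 1.77·Pd^0.52·e^(0.02·RH+f) = 1.255 μm/a
  Sd branch = 0.102·Sd^0.62·e^(0.033·RH+0.04·T) = 0.9018 μm/a
  sum: 1.255 + 0.9018 → r_corr = 2.156 μm/a
Category bounds: 1.3…25 μm/a bracket r_corr ⇒ C2

C2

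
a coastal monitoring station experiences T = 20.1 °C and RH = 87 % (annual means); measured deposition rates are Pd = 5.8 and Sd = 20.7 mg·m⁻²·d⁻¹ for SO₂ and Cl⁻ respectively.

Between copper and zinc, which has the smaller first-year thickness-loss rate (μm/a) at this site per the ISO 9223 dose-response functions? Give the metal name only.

copper: temperature factor f = -0.080·(10.1) = -0.8080
  sulphur-dioxide contribution → 0.6325 μm/a
  chloride contribution → 1.426 μm/a
  total first-year rate 2.058 μm/a
zinc: f(T) = -0.071·(T−10) [T>10 °C] = -0.7171
  sulphur-dioxide contribution → 0.7466 μm/a
  chloride contribution → 1.09 μm/a
  total first-year rate 1.837 μm/a
Ordering by μm/a: copper (2.06) > zinc (1.84)

zinc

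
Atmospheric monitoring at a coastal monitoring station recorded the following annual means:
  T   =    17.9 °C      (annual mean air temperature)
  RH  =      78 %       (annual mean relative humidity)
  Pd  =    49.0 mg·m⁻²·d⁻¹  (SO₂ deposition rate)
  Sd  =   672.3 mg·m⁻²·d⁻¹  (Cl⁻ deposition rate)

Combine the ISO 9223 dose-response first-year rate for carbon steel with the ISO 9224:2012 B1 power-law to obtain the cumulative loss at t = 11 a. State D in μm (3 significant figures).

D(11) = 689 μm

carbon steel: f(T) = -0.054·(T−10) [T>10 °C] = -0.4266
  sulphur-dioxide contribution → 41.6 μm/a
  chloride contribution → 155.1 μm/a
  ⇒ r_corr(carbon steel) = 196.7 μm/a
ISO 9224: D(t) = r_corr · t^b with b = 0.523 (carbon steel, B1)
  D(11) = 196.7 × 11^0.523 = 196.7 × 3.505 = 689.3 μm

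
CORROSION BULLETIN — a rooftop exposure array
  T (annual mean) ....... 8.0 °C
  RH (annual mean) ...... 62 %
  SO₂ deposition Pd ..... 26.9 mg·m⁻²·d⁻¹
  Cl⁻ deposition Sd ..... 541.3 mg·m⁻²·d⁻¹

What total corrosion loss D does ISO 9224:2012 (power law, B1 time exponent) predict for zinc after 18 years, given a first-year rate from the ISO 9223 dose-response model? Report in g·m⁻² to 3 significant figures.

zinc: T≤10 °C ⇒ hinge +0.038·(8.0−10) = -0.0760
  sulphur-dioxide contribution → 0.8816 μm/a
  chloride contribution → 2.05 μm/a
  total first-year rate 2.932 μm/a
Power-law: D(18) = r_corr · 18^0.813
  D(18) = 2.932 × 18^0.813 = 2.932 × 10.48 = 30.74 μm
  Mass loss = 30.74 μm × 7.14 g/cm³ = 219.5 g·m⁻²

D(18) = 219 g·m⁻²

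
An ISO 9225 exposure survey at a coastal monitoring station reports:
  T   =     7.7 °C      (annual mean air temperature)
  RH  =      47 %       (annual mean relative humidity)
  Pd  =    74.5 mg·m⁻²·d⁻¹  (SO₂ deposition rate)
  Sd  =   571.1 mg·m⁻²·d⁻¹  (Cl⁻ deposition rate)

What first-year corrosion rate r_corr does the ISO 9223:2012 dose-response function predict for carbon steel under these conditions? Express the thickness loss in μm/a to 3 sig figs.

r_corr = 63.7 μm/a

carbon steel: f(T) = +0.150·(T−10) [T≤10 °C] = -0.3450
  SO₂ term: 1.77·74.5^0.52·exp(0.02·47-0.3450) = 30.19
  Cl⁻ term: 0.102·571.1^0.62·exp(0.033·47+0.04·7.7) = 33.51
  sum: 30.19 + 33.51 → r_corr = 63.7 μm/a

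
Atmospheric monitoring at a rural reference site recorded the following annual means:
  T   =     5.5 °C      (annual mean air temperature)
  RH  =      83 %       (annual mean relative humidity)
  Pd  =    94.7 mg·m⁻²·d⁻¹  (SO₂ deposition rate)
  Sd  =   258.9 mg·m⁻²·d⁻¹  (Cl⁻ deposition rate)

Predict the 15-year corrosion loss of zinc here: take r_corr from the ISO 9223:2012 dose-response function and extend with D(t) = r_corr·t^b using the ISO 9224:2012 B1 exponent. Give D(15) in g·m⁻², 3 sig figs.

D(15) = 320 g·m⁻²

zinc: T≤10 °C ⇒ hinge +0.038·(5.5−10) = -0.1710
  Pd branch = 0.0129·Pd^0.44·e^(0.046·RH+f) = 3.665 μm/a
  Cl⁻ term: 0.0175·258.9^0.57·exp(0.008·83+0.085·5.5) = 1.288
  r_corr = 3.665 + 1.288 = 4.953 μm/a
Long-term exponent b (ISO 9224 Table 2, B1) = 0.813
  D(15) = 4.953 × 15^0.813 = 4.953 × 9.04 = 44.77 μm
  Mass loss = 44.77 μm × 7.14 g/cm³ = 319.7 g·m⁻²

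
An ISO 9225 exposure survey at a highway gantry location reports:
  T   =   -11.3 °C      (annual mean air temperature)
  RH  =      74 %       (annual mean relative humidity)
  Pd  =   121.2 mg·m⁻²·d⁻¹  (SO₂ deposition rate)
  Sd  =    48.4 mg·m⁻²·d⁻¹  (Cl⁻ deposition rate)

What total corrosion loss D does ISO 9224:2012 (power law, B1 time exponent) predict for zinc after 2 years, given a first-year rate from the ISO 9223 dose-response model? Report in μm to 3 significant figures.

D(2) = 2.70 μm

zinc: T≤10 °C ⇒ hinge +0.038·(-11.3−10) = -0.8094
  Pd branch = 0.0129·Pd^0.44·e^(0.046·RH+f) = 1.426 μm/a
  Sd branch = 0.0175·Sd^0.57·e^(0.008·RH+0.085·T) = 0.1105 μm/a
  sum: 1.426 + 0.1105 → r_corr = 1.537 μm/a
Power-law: D(2) = r_corr · 2^0.813
  D(2) = 1.537 × 2^0.813 = 1.537 × 1.757 = 2.7 μm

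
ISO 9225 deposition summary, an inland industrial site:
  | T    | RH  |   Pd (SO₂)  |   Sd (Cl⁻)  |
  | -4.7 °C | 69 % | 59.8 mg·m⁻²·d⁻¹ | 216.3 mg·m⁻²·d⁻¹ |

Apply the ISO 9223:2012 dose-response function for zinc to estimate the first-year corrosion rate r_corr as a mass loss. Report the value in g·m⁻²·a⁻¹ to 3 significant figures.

r_corr = 10.7 g·m⁻²·a⁻¹

zinc: temperature factor f = +0.038·(-14.7) = -0.5586
  SO₂ term: 0.0129·59.8^0.44·exp(0.046·69-0.5586) = 1.067
  Sd branch = 0.0175·Sd^0.57·e^(0.008·RH+0.085·T) = 0.4368 μm/a
  r_corr = 1.067 + 0.4368 = 1.504 μm/a
Convert to mass loss: 1.504 μm/a × 7.14 g/cm³ = 10.74 g·m⁻²·a⁻¹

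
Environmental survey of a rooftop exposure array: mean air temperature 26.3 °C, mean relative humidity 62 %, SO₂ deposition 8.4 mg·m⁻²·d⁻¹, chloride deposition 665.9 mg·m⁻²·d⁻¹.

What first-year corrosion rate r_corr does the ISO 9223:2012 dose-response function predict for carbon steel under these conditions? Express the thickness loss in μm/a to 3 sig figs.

carbon steel: T>10 °C ⇒ hinge -0.054·(26.3−10) = -0.8802
  Pd branch = 1.77·Pd^0.52·e^(0.02·RH+f) = 7.671 μm/a
  Sd branch = 0.102·Sd^0.62·e^(0.033·RH+0.04·T) = 127.2 μm/a
  r_corr = 7.671 + 127.2 = 134.9 μm/a

r_corr = 135 μm/a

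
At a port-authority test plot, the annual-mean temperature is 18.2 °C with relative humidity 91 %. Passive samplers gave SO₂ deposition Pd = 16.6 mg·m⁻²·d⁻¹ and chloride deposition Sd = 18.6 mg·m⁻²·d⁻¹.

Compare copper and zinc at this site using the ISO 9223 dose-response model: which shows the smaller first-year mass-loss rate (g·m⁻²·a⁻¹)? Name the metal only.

zinc

copper: T>10 °C ⇒ hinge -0.080·(18.2−10) = -0.6560
  Pd branch = 0.0053·Pd^0.26·e^(0.059·RH+f) = 1.226 μm/a
  Sd branch = 0.01025·Sd^0.27·e^(0.036·RH+0.049·T) = 1.457 μm/a
  r_corr = 1.226 + 1.457 = 2.683 μm/a
  mass loss = 2.683 μm/a × 8.96 g/cm³ = 24.04 g·m⁻²·a⁻¹
zinc: temperature factor f = -0.071·(8.2) = -0.5822
  Pd branch = 0.0129·Pd^0.44·e^(0.046·RH+f) = 1.631 μm/a
  Sd branch = 0.0175·Sd^0.57·e^(0.008·RH+0.085·T) = 0.9009 μm/a
  r_corr = 1.631 + 0.9009 = 2.532 μm/a
  mass loss = 2.532 μm/a × 7.14 g/cm³ = 18.08 g·m⁻²·a⁻¹
Ordering by g·m⁻²·a⁻¹: copper (24) > zinc (18.1)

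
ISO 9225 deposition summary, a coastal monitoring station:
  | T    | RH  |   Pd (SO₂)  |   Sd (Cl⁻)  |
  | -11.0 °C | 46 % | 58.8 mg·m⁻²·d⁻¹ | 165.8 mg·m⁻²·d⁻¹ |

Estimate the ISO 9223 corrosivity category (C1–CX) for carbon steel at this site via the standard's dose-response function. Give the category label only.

carbon steel: T≤10 °C ⇒ hinge +0.150·(-11.0−10) = -3.1500
  SO₂ term: 1.77·58.8^0.52·exp(0.02·46-3.1500) = 1.583
  Cl⁻ term: 0.102·165.8^0.62·exp(0.033·46+0.04·-11.0) = 7.127
  r_corr = 1.583 + 7.127 = 8.71 μm/a
8.71 μm/a falls in (1.3, 25] for carbon steel → category C2

C2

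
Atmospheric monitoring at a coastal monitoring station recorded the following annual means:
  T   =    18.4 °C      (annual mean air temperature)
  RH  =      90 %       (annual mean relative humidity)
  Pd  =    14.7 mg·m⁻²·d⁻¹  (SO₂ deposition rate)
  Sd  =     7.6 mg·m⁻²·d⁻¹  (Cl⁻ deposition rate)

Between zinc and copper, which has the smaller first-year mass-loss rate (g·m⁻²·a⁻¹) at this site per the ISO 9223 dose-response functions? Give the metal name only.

zinc: T>10 °C ⇒ hinge -0.071·(18.4−10) = -0.5964
  sulphur-dioxide contribution → 1.456 μm/a
  chloride contribution → 0.5458 μm/a
  total first-year rate 2.002 μm/a
  mass loss = 2.002 μm/a × 7.14 g/cm³ = 14.29 g·m⁻²·a⁻¹
copper: f(T) = -0.080·(T−10) [T>10 °C] = -0.6720
  sulphur-dioxide contribution → 1.102 μm/a
  chloride contribution → 1.115 μm/a
  ⇒ r_corr(copper) = 2.216 μm/a
  mass loss = 2.216 μm/a × 8.96 g/cm³ = 19.86 g·m⁻²·a⁻¹
Ordering by g·m⁻²·a⁻¹: copper (19.9) > zinc (14.3)

zinc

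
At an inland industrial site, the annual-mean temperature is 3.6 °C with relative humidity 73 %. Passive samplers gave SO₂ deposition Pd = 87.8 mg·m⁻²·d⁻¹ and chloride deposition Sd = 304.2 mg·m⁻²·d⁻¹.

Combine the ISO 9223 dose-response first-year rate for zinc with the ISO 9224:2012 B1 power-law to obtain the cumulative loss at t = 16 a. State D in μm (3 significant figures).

zinc: f(T) = +0.038·(T−10) [T≤10 °C] = -0.2432
  sulphur-dioxide contribution → 2.082 μm/a
  chloride contribution → 1.109 μm/a
  ⇒ r_corr(zinc) = 3.191 μm/a
ISO 9224: D(t) = r_corr · t^b with b = 0.813 (zinc, B1)
  D(16) = 3.191 × 16^0.813 = 3.191 × 9.527 = 30.4 μm

D(16) = 30.4 μm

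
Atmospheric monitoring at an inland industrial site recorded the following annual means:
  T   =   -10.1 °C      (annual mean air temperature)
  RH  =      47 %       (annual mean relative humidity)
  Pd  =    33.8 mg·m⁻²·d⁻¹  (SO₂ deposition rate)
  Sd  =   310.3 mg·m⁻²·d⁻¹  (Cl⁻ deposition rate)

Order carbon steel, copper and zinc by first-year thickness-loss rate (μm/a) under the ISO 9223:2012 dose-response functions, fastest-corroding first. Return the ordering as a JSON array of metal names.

carbon steel: f(T) = +0.150·(T−10) [T≤10 °C] = -3.0150
  Pd branch = 1.77·Pd^0.52·e^(0.02·RH+f) = 1.386 μm/a
  Cl⁻ term: 0.102·310.3^0.62·exp(0.033·47+0.04·-10.1) = 11.26
  sum: 1.386 + 11.26 → r_corr = 12.65 μm/a
copper: f(T) = +0.126·(T−10) [T≤10 °C] = -2.5326
  SO₂ term: 0.0053·33.8^0.26·exp(0.059·47-2.5326) = 0.01683
  Sd branch = 0.01025·Sd^0.27·e^(0.036·RH+0.049·T) = 0.1597 μm/a
  r_corr = 0.01683 + 0.1597 = 0.1766 μm/a
zinc: f(T) = +0.038·(T−10) [T≤10 °C] = -0.7638
  SO₂ term: 0.0129·33.8^0.44·exp(0.046·47-0.7638) = 0.2458
  Sd branch = 0.0175·Sd^0.57·e^(0.008·RH+0.085·T) = 0.2843 μm/a
  r_corr = 0.2458 + 0.2843 = 0.5301 μm/a
Ordering by μm/a: carbon steel (12.6) > zinc (0.53) > copper (0.177)

["carbon steel", "zinc", "copper"]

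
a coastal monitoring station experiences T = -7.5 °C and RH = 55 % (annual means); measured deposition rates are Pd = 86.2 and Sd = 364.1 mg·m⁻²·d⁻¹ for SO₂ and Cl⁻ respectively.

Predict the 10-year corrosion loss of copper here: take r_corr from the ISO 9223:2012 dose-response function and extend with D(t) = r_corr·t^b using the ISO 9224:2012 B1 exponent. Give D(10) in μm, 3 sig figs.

copper: f(T) = +0.126·(T−10) [T≤10 °C] = -2.2050
  Pd branch = 0.0053·Pd^0.26·e^(0.059·RH+f) = 0.04777 μm/a
  Sd branch = 0.01025·Sd^0.27·e^(0.036·RH+0.049·T) = 0.2527 μm/a
  r_corr = 0.04777 + 0.2527 = 0.3004 μm/a
Power-law: D(10) = r_corr · 10^0.667
  D(10) = 0.3004 × 10^0.667 = 0.3004 × 4.645 = 1.396 μm

D(10) = 1.40 μm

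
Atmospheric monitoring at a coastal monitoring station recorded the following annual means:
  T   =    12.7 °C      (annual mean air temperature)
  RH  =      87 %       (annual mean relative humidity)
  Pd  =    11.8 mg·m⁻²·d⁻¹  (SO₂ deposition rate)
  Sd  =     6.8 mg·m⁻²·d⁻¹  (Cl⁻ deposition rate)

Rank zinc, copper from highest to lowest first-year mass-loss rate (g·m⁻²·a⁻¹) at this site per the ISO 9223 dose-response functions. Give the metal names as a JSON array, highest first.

["copper", "zinc"]

zinc: f(T) = -0.071·(T−10) [T>10 °C] = -0.1917
  Pd branch = 0.0129·Pd^0.44·e^(0.046·RH+f) = 1.726 μm/a
  Sd branch = 0.0175·Sd^0.57·e^(0.008·RH+0.085·T) = 0.3081 μm/a
  r_corr = 1.726 + 0.3081 = 2.034 μm/a
  mass loss = 2.034 μm/a × 7.14 g/cm³ = 14.52 g·m⁻²·a⁻¹
copper: temperature factor f = -0.080·(2.7) = -0.2160
  Pd branch = 0.0053·Pd^0.26·e^(0.059·RH+f) = 1.375 μm/a
  Sd branch = 0.01025·Sd^0.27·e^(0.036·RH+0.049·T) = 0.7345 μm/a
  sum: 1.375 + 0.7345 → r_corr = 2.11 μm/a
  mass loss = 2.11 μm/a × 8.96 g/cm³ = 18.9 g·m⁻²·a⁻¹
Ordering by g·m⁻²·a⁻¹: copper (18.9) > zinc (14.5)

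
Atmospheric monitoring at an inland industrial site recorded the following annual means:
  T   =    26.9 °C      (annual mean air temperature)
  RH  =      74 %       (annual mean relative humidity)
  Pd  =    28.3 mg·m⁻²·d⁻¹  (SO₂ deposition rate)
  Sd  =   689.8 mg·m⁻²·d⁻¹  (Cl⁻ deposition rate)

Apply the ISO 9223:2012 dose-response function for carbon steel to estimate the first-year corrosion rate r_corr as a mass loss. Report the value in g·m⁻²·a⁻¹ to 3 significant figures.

carbon steel: T>10 °C ⇒ hinge -0.054·(26.9−10) = -0.9126
  Pd branch = 1.77·Pd^0.52·e^(0.02·RH+f) = 17.76 μm/a
  Cl⁻ term: 0.102·689.8^0.62·exp(0.033·74+0.04·26.9) = 197.9
  sum: 17.76 + 197.9 → r_corr = 215.7 μm/a
Convert to mass loss: 215.7 μm/a × 7.85 g/cm³ = 1693 g·m⁻²·a⁻¹

r_corr = 1.69e+03 g·m⁻²·a⁻¹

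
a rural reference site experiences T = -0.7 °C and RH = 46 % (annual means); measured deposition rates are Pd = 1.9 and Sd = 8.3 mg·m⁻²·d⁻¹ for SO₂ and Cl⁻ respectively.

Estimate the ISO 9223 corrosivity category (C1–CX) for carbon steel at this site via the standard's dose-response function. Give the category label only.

C2

carbon steel: T≤10 °C ⇒ hinge +0.150·(-0.7−10) = -1.6050
  Pd branch = 1.77·Pd^0.52·e^(0.02·RH+f) = 1.246 μm/a
  Cl⁻ term: 0.102·8.3^0.62·exp(0.033·46+0.04·-0.7) = 1.681
  r_corr = 1.246 + 1.681 = 2.927 μm/a
ISO 9223 Table 2 (carbon steel): 1.3 < 2.93 ≤ 25 μm/a ⇒ C2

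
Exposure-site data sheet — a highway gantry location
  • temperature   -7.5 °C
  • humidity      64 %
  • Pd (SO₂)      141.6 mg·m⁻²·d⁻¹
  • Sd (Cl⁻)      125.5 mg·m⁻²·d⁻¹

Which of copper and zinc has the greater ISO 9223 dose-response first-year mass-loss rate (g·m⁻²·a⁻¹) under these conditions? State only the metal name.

zinc

copper: temperature factor f = +0.126·(-17.5) = -2.2050
  sulphur-dioxide contribution → 0.09243 μm/a
  chloride contribution → 0.262 μm/a
  ⇒ r_corr(copper) = 0.3545 μm/a
  mass loss = 0.3545 μm/a × 8.96 g/cm³ = 3.176 g·m⁻²·a⁻¹
zinc: T≤10 °C ⇒ hinge +0.038·(-7.5−10) = -0.6650
  sulphur-dioxide contribution → 1.114 μm/a
  chloride contribution → 0.2425 μm/a
  total first-year rate 1.356 μm/a
  mass loss = 1.356 μm/a × 7.14 g/cm³ = 9.684 g·m⁻²·a⁻¹
Ordering by g·m⁻²·a⁻¹: zinc (9.68) > copper (3.18)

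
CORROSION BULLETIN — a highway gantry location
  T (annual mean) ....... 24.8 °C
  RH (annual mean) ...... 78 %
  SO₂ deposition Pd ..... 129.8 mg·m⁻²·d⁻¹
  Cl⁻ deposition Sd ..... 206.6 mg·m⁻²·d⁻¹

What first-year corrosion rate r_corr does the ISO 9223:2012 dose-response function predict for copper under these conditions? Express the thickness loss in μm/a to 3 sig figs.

r_corr = 2.99 μm/a

copper: T>10 °C ⇒ hinge -0.080·(24.8−10) = -1.1840
  sulphur-dioxide contribution → 0.573 μm/a
  chloride contribution → 2.416 μm/a
  ⇒ r_corr(copper) = 2.989 μm/a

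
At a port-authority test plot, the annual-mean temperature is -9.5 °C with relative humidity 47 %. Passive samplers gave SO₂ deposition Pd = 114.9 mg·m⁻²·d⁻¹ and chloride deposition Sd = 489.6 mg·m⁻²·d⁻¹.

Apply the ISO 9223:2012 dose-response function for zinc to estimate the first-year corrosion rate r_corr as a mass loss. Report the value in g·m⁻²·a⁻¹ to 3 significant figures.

r_corr = 5.85 g·m⁻²·a⁻¹

zinc: T≤10 °C ⇒ hinge +0.038·(-9.5−10) = -0.7410
  Pd branch = 0.0129·Pd^0.44·e^(0.046·RH+f) = 0.4308 μm/a
  Sd branch = 0.0175·Sd^0.57·e^(0.008·RH+0.085·T) = 0.388 μm/a
  r_corr = 0.4308 + 0.388 = 0.8188 μm/a
Convert to mass loss: 0.8188 μm/a × 7.14 g/cm³ = 5.846 g·m⁻²·a⁻¹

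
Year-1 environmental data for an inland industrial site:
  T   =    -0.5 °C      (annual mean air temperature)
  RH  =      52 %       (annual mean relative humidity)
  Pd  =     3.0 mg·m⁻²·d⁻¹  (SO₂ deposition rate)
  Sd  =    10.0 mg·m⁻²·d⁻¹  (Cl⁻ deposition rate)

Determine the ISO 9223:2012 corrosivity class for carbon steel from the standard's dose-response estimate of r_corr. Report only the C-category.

C2

carbon steel: temperature factor f = +0.150·(-10.5) = -1.5750
  sulphur-dioxide contribution → 1.835 μm/a
  chloride contribution → 2.318 μm/a
  total first-year rate 4.154 μm/a
4.15 μm/a falls in (1.3, 25] for carbon steel → category C2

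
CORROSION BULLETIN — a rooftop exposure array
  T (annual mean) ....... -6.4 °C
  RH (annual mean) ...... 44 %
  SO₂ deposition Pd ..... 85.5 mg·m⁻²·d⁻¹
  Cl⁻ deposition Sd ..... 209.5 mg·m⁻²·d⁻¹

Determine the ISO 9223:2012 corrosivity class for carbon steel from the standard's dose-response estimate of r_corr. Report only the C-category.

carbon steel: f(T) = +0.150·(T−10) [T≤10 °C] = -2.4600
  Pd branch = 1.77·Pd^0.52·e^(0.02·RH+f) = 3.685 μm/a
  Cl⁻ term: 0.102·209.5^0.62·exp(0.033·44+0.04·-6.4) = 9.272
  r_corr = 3.685 + 9.272 = 12.96 μm/a
13 μm/a falls in (1.3, 25] for carbon steel → category C2

C2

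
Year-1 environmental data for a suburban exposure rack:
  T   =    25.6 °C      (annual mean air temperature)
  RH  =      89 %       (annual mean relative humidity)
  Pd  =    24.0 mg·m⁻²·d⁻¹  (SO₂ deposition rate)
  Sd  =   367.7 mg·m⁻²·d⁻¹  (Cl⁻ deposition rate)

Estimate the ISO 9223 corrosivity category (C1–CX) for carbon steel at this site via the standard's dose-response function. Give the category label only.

carbon steel: temperature factor f = -0.054·(15.6) = -0.8424
  Pd branch = 1.77·Pd^0.52·e^(0.02·RH+f) = 23.6 μm/a
  Cl⁻ term: 0.102·367.7^0.62·exp(0.033·89+0.04·25.6) = 208.7
  r_corr = 23.6 + 208.7 = 232.3 μm/a
232 μm/a falls in (200, 700] for carbon steel → category CX

CX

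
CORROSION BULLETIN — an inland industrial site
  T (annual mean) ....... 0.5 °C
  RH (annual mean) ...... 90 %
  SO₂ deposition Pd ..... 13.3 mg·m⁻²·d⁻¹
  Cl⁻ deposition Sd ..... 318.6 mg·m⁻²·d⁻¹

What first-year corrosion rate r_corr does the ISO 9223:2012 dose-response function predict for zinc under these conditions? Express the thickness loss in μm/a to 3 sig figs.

r_corr = 2.77 μm/a

zinc: temperature factor f = +0.038·(-9.5) = -0.3610
  SO₂ term: 0.0129·13.3^0.44·exp(0.046·90-0.3610) = 1.763
  Cl⁻ term: 0.0175·318.6^0.57·exp(0.008·90+0.085·0.5) = 1.002
  sum: 1.763 + 1.002 → r_corr = 2.766 μm/a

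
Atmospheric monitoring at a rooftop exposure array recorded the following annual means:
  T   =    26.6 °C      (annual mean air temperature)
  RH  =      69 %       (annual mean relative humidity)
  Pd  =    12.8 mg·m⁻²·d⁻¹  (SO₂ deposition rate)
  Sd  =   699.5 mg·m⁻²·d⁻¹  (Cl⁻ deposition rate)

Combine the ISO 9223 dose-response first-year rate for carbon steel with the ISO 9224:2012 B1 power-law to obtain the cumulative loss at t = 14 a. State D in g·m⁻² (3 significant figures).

carbon steel: temperature factor f = -0.054·(16.6) = -0.8964
  sulphur-dioxide contribution → 10.81 μm/a
  chloride contribution → 167.2 μm/a
  total first-year rate 178.1 μm/a
Long-term exponent b (ISO 9224 Table 2, B1) = 0.523
  D(14) = 178.1 × 14^0.523 = 178.1 × 3.976 = 707.9 μm
  Mass loss = 707.9 μm × 7.85 g/cm³ = 5557 g·m⁻²

D(14) = 5.56e+03 g·m⁻²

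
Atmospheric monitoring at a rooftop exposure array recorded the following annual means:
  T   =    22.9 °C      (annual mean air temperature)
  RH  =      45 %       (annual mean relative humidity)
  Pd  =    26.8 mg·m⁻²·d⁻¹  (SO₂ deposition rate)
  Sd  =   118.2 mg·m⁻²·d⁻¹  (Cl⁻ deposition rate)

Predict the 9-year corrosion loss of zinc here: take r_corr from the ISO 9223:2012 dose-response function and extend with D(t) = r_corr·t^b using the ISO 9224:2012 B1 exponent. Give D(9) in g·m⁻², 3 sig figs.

D(9) = 121 g·m⁻²

zinc: f(T) = -0.071·(T−10) [T>10 °C] = -0.9159
  Pd branch = 0.0129·Pd^0.44·e^(0.046·RH+f) = 0.1739 μm/a
  Cl⁻ term: 0.0175·118.2^0.57·exp(0.008·45+0.085·22.9) = 2.668
  r_corr = 0.1739 + 2.668 = 2.842 μm/a
Long-term exponent b (ISO 9224 Table 2, B1) = 0.813
  D(9) = 2.842 × 9^0.813 = 2.842 × 5.968 = 16.96 μm
  Mass loss = 16.96 μm × 7.14 g/cm³ = 121.1 g·m⁻²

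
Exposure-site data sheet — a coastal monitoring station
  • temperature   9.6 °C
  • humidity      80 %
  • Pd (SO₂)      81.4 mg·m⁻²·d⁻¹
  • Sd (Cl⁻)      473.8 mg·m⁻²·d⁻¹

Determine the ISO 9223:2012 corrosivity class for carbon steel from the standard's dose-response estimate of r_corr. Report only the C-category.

carbon steel: T≤10 °C ⇒ hinge +0.150·(9.6−10) = -0.0600
  SO₂ term: 1.77·81.4^0.52·exp(0.02·80-0.0600) = 81.34
  Sd branch = 0.102·Sd^0.62·e^(0.033·RH+0.04·T) = 95.67 μm/a
  r_corr = 81.34 + 95.67 = 177 μm/a
ISO 9223 Table 2 (carbon steel): 80 < 177 ≤ 200 μm/a ⇒ C5

C5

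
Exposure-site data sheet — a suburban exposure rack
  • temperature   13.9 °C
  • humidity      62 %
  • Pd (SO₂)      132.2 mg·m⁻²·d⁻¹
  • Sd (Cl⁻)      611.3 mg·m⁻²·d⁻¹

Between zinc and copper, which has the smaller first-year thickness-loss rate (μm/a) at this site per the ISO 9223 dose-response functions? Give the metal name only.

zinc: T>10 °C ⇒ hinge -0.071·(13.9−10) = -0.2769
  Pd branch = 0.0129·Pd^0.44·e^(0.046·RH+f) = 1.453 μm/a
  Sd branch = 0.0175·Sd^0.57·e^(0.008·RH+0.085·T) = 3.629 μm/a
  r_corr = 1.453 + 3.629 = 5.082 μm/a
copper: f(T) = -0.080·(T−10) [T>10 °C] = -0.3120
  SO₂ term: 0.0053·132.2^0.26·exp(0.059·62-0.3120) = 0.5357
  Sd branch = 0.01025·Sd^0.27·e^(0.036·RH+0.049·T) = 1.067 μm/a
  sum: 0.5357 + 1.067 → r_corr = 1.603 μm/a
Ordering by μm/a: zinc (5.08) > copper (1.6)

copper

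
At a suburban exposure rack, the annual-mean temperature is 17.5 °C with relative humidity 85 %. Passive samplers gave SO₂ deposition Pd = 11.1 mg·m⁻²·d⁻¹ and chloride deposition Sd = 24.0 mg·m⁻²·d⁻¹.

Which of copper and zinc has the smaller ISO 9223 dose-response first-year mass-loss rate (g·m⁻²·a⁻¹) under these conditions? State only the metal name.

copper: T>10 °C ⇒ hinge -0.080·(17.5−10) = -0.6000
  Pd branch = 0.0053·Pd^0.26·e^(0.059·RH+f) = 0.8194 μm/a
  Cl⁻ term: 0.01025·24.0^0.27·exp(0.036·85+0.049·17.5) = 1.215
  r_corr = 0.8194 + 1.215 = 2.035 μm/a
  mass loss = 2.035 μm/a × 8.96 g/cm³ = 18.23 g·m⁻²·a⁻¹
zinc: temperature factor f = -0.071·(7.5) = -0.5325
  SO₂ term: 0.0129·11.1^0.44·exp(0.046·85-0.5325) = 1.09
  Cl⁻ term: 0.0175·24.0^0.57·exp(0.008·85+0.085·17.5) = 0.9356
  r_corr = 1.09 + 0.9356 = 2.025 μm/a
  mass loss = 2.025 μm/a × 7.14 g/cm³ = 14.46 g·m⁻²·a⁻¹
Ordering by g·m⁻²·a⁻¹: copper (18.2) > zinc (14.5)

zinc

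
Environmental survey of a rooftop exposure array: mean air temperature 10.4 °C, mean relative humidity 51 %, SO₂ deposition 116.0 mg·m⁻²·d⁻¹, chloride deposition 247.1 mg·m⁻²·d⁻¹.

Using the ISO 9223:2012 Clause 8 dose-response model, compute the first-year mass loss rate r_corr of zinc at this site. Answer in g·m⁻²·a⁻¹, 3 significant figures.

zinc: temperature factor f = -0.071·(0.4) = -0.0284
  sulphur-dioxide contribution → 1.06 μm/a
  chloride contribution → 1.473 μm/a
  ⇒ r_corr(zinc) = 2.533 μm/a
Convert to mass loss: 2.533 μm/a × 7.14 g/cm³ = 18.09 g·m⁻²·a⁻¹

r_corr = 18.1 g·m⁻²·a⁻¹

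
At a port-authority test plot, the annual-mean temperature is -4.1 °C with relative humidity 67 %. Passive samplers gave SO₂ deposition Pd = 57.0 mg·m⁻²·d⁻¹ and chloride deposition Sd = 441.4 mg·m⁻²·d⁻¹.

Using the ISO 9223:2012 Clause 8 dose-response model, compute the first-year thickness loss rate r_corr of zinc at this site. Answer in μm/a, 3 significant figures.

r_corr = 1.65 μm/a

zinc: f(T) = +0.038·(T−10) [T≤10 °C] = -0.5358
  SO₂ term: 0.0129·57.0^0.44·exp(0.046·67-0.5358) = 0.9749
  Sd branch = 0.0175·Sd^0.57·e^(0.008·RH+0.085·T) = 0.6792 μm/a
  r_corr = 0.9749 + 0.6792 = 1.654 μm/a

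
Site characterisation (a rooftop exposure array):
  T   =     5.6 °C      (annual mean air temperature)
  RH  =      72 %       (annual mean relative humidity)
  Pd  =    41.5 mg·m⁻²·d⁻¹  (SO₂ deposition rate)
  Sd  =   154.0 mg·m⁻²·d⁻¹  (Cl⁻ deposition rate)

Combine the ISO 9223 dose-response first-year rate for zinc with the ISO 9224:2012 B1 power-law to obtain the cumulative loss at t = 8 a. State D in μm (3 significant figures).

zinc: T≤10 °C ⇒ hinge +0.038·(5.6−10) = -0.1672
  SO₂ term: 0.0129·41.5^0.44·exp(0.046·72-0.1672) = 1.543
  Sd branch = 0.0175·Sd^0.57·e^(0.008·RH+0.085·T) = 0.8847 μm/a
  r_corr = 1.543 + 0.8847 = 2.427 μm/a
Power-law: D(8) = r_corr · 8^0.813
  D(8) = 2.427 × 8^0.813 = 2.427 × 5.423 = 13.16 μm

D(8) = 13.2 μm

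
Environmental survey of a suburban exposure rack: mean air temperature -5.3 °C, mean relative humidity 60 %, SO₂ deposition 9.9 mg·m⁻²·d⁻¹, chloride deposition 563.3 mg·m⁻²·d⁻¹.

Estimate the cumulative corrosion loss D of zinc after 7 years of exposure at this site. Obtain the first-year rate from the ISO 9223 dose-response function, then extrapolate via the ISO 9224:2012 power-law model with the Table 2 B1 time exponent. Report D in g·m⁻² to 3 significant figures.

D(7) = 34.0 g·m⁻²

zinc: f(T) = +0.038·(T−10) [T≤10 °C] = -0.5814
  sulphur-dioxide contribution → 0.3125 μm/a
  chloride contribution → 0.6665 μm/a
  ⇒ r_corr(zinc) = 0.9789 μm/a
Power-law: D(7) = r_corr · 7^0.813
  D(7) = 0.9789 × 7^0.813 = 0.9789 × 4.865 = 4.762 μm
  Mass loss = 4.762 μm × 7.14 g/cm³ = 34 g·m⁻²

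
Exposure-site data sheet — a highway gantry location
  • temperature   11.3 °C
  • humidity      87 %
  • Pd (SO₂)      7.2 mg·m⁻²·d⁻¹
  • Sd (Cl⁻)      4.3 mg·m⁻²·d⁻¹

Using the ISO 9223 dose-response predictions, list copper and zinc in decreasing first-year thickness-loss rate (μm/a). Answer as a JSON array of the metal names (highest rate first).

copper: temperature factor f = -0.080·(1.3) = -0.1040
  SO₂ term: 0.0053·7.2^0.26·exp(0.059·87-0.1040) = 1.353
  Cl⁻ term: 0.01025·4.3^0.27·exp(0.036·87+0.049·11.3) = 0.606
  sum: 1.353 + 0.606 → r_corr = 1.959 μm/a
zinc: T>10 °C ⇒ hinge -0.071·(11.3−10) = -0.0923
  SO₂ term: 0.0129·7.2^0.44·exp(0.046·87-0.0923) = 1.534
  Sd branch = 0.0175·Sd^0.57·e^(0.008·RH+0.085·T) = 0.2106 μm/a
  r_corr = 1.534 + 0.2106 = 1.744 μm/a
Ordering by μm/a: copper (1.96) > zinc (1.74)

["copper", "zinc"]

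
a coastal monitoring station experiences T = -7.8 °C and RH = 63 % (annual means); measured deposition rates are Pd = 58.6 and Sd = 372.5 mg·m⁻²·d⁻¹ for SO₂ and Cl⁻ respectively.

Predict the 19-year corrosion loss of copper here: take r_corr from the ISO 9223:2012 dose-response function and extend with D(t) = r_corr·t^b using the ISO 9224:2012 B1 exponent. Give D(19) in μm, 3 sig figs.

D(19) = 2.86 μm

copper: T≤10 °C ⇒ hinge +0.126·(-7.8−10) = -2.2428
  Pd branch = 0.0053·Pd^0.26·e^(0.059·RH+f) = 0.06671 μm/a
  Cl⁻ term: 0.01025·372.5^0.27·exp(0.036·63+0.049·-7.8) = 0.3341
  sum: 0.06671 + 0.3341 → r_corr = 0.4008 μm/a
ISO 9224: D(t) = r_corr · t^b with b = 0.667 (copper, B1)
  D(19) = 0.4008 × 19^0.667 = 0.4008 × 7.127 = 2.857 μm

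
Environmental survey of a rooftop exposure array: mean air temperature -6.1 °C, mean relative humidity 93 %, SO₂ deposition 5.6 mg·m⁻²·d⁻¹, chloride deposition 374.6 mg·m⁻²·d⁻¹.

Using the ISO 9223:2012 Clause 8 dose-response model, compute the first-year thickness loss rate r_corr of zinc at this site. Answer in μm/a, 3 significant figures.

r_corr = 1.72 μm/a

zinc: temperature factor f = +0.038·(-16.1) = -0.6118
  Pd branch = 0.0129·Pd^0.44·e^(0.046·RH+f) = 1.076 μm/a
  Sd branch = 0.0175·Sd^0.57·e^(0.008·RH+0.085·T) = 0.6425 μm/a
  r_corr = 1.076 + 0.6425 = 1.719 μm/a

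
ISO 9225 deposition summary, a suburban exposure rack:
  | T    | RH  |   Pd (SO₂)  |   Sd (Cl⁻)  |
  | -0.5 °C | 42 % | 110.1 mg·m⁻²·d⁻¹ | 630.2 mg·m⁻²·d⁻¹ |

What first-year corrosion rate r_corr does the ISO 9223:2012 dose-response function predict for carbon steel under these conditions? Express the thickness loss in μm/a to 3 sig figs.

r_corr = 31.5 μm/a

carbon steel: T≤10 °C ⇒ hinge +0.150·(-0.5−10) = -1.5750
  Pd branch = 1.77·Pd^0.52·e^(0.02·RH+f) = 9.784 μm/a
  Cl⁻ term: 0.102·630.2^0.62·exp(0.033·42+0.04·-0.5) = 21.75
  r_corr = 9.784 + 21.75 = 31.54 μm/a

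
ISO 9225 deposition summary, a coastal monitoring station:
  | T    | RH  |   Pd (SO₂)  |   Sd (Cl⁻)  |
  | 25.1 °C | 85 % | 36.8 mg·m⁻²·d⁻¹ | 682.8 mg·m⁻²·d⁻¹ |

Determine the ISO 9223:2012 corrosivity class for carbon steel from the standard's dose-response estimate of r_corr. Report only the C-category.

carbon steel: f(T) = -0.054·(T−10) [T>10 °C] = -0.8154
  Pd branch = 1.77·Pd^0.52·e^(0.02·RH+f) = 27.95 μm/a
  Sd branch = 0.102·Sd^0.62·e^(0.033·RH+0.04·T) = 263.1 μm/a
  r_corr = 27.95 + 263.1 = 291 μm/a
Category bounds: 200…700 μm/a bracket r_corr ⇒ CX

CX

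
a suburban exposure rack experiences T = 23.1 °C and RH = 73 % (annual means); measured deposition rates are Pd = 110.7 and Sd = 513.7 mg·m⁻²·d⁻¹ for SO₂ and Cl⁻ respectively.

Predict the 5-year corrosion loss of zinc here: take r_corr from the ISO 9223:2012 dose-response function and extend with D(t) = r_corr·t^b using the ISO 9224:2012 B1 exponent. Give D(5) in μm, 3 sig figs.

zinc: f(T) = -0.071·(T−10) [T>10 °C] = -0.9301
  SO₂ term: 0.0129·110.7^0.44·exp(0.046·73-0.9301) = 1.16
  Sd branch = 0.0175·Sd^0.57·e^(0.008·RH+0.085·T) = 7.843 μm/a
  r_corr = 1.16 + 7.843 = 9.003 μm/a
Long-term exponent b (ISO 9224 Table 2, B1) = 0.813
  D(5) = 9.003 × 5^0.813 = 9.003 × 3.701 = 33.32 μm

D(5) = 33.3 μm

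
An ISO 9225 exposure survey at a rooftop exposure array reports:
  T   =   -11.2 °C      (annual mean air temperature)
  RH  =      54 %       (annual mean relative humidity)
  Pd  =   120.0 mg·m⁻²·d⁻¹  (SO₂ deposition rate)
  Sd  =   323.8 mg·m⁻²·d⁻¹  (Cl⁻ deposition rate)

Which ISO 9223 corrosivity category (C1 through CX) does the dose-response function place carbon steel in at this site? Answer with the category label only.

carbon steel: temperature factor f = +0.150·(-21.2) = -3.1800
  SO₂ term: 1.77·120.0^0.52·exp(0.02·54-3.1800) = 2.613
  Cl⁻ term: 0.102·323.8^0.62·exp(0.033·54+0.04·-11.2) = 13.94
  r_corr = 2.613 + 13.94 = 16.55 μm/a
16.6 μm/a falls in (1.3, 25] for carbon steel → category C2

C2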